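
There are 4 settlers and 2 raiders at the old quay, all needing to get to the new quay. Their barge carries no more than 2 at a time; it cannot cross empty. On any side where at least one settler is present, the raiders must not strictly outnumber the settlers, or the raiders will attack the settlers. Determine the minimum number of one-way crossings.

Counting alone: each trip to the new quay takes at most 2 across and each return brings at least 1 back, so after t trips out (and t−1 returns) at most 2t − (t−1) of the 6 are across; that first reaches 6 at t = 5, so at least 9 crossings are needed.
The plan below uses exactly 9 crossings, so it is optimal:
1. 2 raiders → the new quay.  (the old quay: 4S 0R; the new quay: 0S 2R)
2. 1 raider ← the old quay.  (the old quay: 4S 1R; the new quay: 0S 1R)
3. 2 settlers → the new quay.  (the old quay: 2S 1R; the new quay: 2S 1R)
4. 1 raider ← the old quay.  (the old quay: 2S 2R; the new quay: 2S 0R)
5. 2 raiders → the new quay.  (the old quay: 2S 0R; the new quay: 2S 2R)
6. 1 raider ← the old quay.  (the old quay: 2S 1R; the new quay: 2S 1R)
7. 1 settler and 1 raider → the new quay.  (the old quay: 1S 0R; the new quay: 3S 2R)
8. 1 raider ← the old quay.  (the old quay: 1S 1R; the new quay: 3S 1R)
9. 1 settler and 1 raider → the new quay.  (the old quay: 0S 0R; the new quay: 4S 2R)

9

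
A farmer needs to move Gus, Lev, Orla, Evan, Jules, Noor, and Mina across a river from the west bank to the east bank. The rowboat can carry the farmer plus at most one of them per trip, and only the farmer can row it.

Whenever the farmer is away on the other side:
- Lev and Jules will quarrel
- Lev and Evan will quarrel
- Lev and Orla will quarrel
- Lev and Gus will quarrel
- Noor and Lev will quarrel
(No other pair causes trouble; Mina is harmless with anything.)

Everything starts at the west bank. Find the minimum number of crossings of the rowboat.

impossible

Following every safe sequence of crossings from the start, the most of the 7 that can be at the east bank as the rowboat arrives there on crossings 1, 3, 5 is 1, 2, 3 respectively; the best ever achieved is 3 of 7.
From crossing 7 on, no configuration arises that was not already reachable earlier: only 26 distinct safe configurations (who is on which side, and where the rowboat is) can ever be reached, none of them has everyone across, and every continuation just revisits them. So no valid plan exists.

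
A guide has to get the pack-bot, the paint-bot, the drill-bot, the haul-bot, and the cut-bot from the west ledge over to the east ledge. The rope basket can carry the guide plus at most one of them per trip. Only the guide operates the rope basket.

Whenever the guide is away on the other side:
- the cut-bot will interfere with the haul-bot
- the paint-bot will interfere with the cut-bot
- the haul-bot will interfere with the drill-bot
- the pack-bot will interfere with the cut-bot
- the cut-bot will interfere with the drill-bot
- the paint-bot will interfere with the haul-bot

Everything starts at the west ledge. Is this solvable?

Whatever the first load, the items left behind include a forbidden pair without the guide. No opening move is safe, so no plan exists.

No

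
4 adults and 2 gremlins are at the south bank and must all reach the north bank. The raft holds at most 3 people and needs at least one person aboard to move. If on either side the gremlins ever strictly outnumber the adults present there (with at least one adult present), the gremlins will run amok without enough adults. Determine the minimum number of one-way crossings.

Counting alone: each trip to the north bank takes at most 3 across and each return brings at least 1 back, so after t trips out (and t−1 returns) at most 3t − (t−1) of the 6 are across; that first reaches 6 at t = 3, so at least 5 crossings are needed.
The plan below uses exactly 5 crossings, so it is optimal:
1. 2 gremlins → the north bank.  (the south bank: 4A 0G; the north bank: 0A 2G)
2. 1 gremlin ← the south bank.  (the south bank: 4A 1G; the north bank: 0A 1G)
3. 2 adults and 1 gremlin → the north bank.  (the south bank: 2A 0G; the north bank: 2A 2G)
4. 1 gremlin ← the south bank.  (the south bank: 2A 1G; the north bank: 2A 1G)
5. 2 adults and 1 gremlin → the north bank.  (the south bank: 0A 0G; the north bank: 4A 2G)

5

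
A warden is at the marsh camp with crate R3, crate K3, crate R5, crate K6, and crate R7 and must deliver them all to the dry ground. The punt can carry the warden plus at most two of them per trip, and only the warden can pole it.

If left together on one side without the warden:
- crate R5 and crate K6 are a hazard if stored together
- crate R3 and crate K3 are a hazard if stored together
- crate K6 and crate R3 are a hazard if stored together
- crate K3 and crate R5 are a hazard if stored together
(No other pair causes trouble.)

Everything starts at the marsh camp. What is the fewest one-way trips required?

5

Counting alone: the warden can take at most 2 across per trip to the dry ground, so moving all 5 needs at least 3 loaded trips out, with a return between consecutive ones — at least 5 crossings.
The plan below uses exactly 5 crossings, so it is optimal:
1. Warden goes to the dry ground with crate R3 and crate R5.  [the marsh camp: crate K3, crate K6, crate R7 | the dry ground: crate R3, crate R5]
2. Warden goes back to the marsh camp alone.  [the marsh camp: crate K3, crate K6, crate R7 | the dry ground: crate R3, crate R5]
3. Warden goes to the dry ground with crate R7.  [the marsh camp: crate K3, crate K6 | the dry ground: crate R3, crate R5, crate R7]
4. Warden goes back to the marsh camp alone.  [the marsh camp: crate K3, crate K6 | the dry ground: crate R3, crate R5, crate R7]
5. Warden goes to the dry ground with crate K3 and crate K6.  [the marsh camp: — | the dry ground: crate K3, crate K6, crate R3, crate R5, crate R7]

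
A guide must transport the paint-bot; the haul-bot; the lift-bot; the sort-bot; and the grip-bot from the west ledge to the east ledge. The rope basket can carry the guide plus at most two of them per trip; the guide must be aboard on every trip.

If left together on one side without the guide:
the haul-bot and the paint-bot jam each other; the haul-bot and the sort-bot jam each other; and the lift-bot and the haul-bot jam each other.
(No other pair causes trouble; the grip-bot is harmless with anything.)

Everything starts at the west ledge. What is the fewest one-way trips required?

Counting alone: the guide can take at most 2 across per trip to the east ledge, so moving all 5 needs at least 3 loaded trips out, with a return between consecutive ones — at least 5 crossings.
The plan below uses exactly 5 crossings, so it is optimal:
1. Guide goes to the east ledge with the haul-bot and the paint-bot.  [the west ledge: the grip-bot, the lift-bot, the sort-bot | the east ledge: the haul-bot, the paint-bot]
2. Guide goes back to the west ledge with the haul-bot.  [the west ledge: the grip-bot, the haul-bot, the lift-bot, the sort-bot | the east ledge: the paint-bot]
3. Guide goes to the east ledge with the lift-bot and the sort-bot.  [the west ledge: the grip-bot, the haul-bot | the east ledge: the lift-bot, the paint-bot, the sort-bot]
4. Guide goes back to the west ledge alone.  [the west ledge: the grip-bot, the haul-bot | the east ledge: the lift-bot, the paint-bot, the sort-bot]
5. Guide goes to the east ledge with the grip-bot and the haul-bot.  [the west ledge: — | the east ledge: the grip-bot, the haul-bot, the lift-bot, the paint-bot, the sort-bot]

5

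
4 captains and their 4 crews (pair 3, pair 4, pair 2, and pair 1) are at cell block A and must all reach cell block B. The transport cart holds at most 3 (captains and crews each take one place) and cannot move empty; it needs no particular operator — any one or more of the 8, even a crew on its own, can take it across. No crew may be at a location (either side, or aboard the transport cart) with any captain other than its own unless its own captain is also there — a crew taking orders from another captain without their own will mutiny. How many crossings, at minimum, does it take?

9

Counting alone: each trip to cell block B takes at most 3 across and each return brings at least 1 back, so after t trips out (and t−1 returns) at most 3t − (t−1) of the 8 are across; that first reaches 8 at t = 4, so at least 7 crossings are needed.
The safety rule pushes this higher. Following every safe sequence of crossings, the most of the 8 that can be at cell block B as the transport cart arrives there on crossing 7 is 7 — never all 8.
So no plan with fewer than 9 crossings exists, and this one achieves 9:
1. captain 3 and crew 3 cross → cell block B.
2. captain 3 crosses ← cell block A.
3. captain 3, captain 4, and crew 4 cross → cell block B.
4. captain 3 and crew 3 cross ← cell block A.
5. captain 1, captain 2, and captain 3 cross → cell block B.
6. crew 4 crosses ← cell block A.
7. crew 3 and crew 4 cross → cell block B.
8. crew 3 crosses ← cell block A.
9. crew 1, crew 2, and crew 3 cross → cell block B.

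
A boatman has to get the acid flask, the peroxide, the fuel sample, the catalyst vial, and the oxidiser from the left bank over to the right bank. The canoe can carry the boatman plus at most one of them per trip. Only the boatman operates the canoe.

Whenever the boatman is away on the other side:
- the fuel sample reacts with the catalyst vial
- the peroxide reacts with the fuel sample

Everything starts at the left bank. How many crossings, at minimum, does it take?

11

Counting alone: the boatman can take at most 1 across per trip to the right bank, so moving all 5 needs at least 5 loaded trips out, with a return between consecutive ones — at least 9 crossings.
The safety rule pushes this higher. Following every safe sequence of crossings, the most of the 5 that can be at the right bank as the canoe arrives there on crossing 9 is 4 — never all 5.
So no plan with fewer than 11 crossings exists, and this one achieves 11:
1. Boatman goes to the right bank with the fuel sample.  [the left bank: the acid flask, the catalyst vial, the oxidiser, the peroxide | the right bank: the fuel sample]
2. Boatman goes back to the left bank alone.  [the left bank: the acid flask, the catalyst vial, the oxidiser, the peroxide | the right bank: the fuel sample]
3. Boatman goes to the right bank with the acid flask.  [the left bank: the catalyst vial, the oxidiser, the peroxide | the right bank: the acid flask, the fuel sample]
4. Boatman goes back to the left bank alone.  [the left bank: the catalyst vial, the oxidiser, the peroxide | the right bank: the acid flask, the fuel sample]
5. Boatman goes to the right bank with the peroxide.  [the left bank: the catalyst vial, the oxidiser | the right bank: the acid flask, the fuel sample, the peroxide]
6. Boatman goes back to the left bank with the fuel sample.  [the left bank: the catalyst vial, the fuel sample, the oxidiser | the right bank: the acid flask, the peroxide]
7. Boatman goes to the right bank with the catalyst vial.  [the left bank: the fuel sample, the oxidiser | the right bank: the acid flask, the catalyst vial, the peroxide]
8. Boatman goes back to the left bank alone.  [the left bank: the fuel sample, the oxidiser | the right bank: the acid flask, the catalyst vial, the peroxide]
9. Boatman goes to the right bank with the oxidiser.  [the left bank: the fuel sample | the right bank: the acid flask, the catalyst vial, the oxidiser, the peroxide]
10. Boatman goes back to the left bank alone.  [the left bank: the fuel sample | the right bank: the acid flask, the catalyst vial, the oxidiser, the peroxide]
11. Boatman goes to the right bank with the fuel sample.  [the left bank: — | the right bank: the acid flask, the catalyst vial, the fuel sample, the oxidiser, the peroxide]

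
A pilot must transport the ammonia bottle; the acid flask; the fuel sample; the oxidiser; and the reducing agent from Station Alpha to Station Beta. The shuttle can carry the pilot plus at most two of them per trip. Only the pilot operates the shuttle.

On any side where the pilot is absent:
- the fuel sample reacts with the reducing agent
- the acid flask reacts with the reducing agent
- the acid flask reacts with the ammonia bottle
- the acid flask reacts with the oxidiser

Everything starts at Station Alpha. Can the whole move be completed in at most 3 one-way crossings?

No

Counting alone: the pilot can take at most 2 across per trip to Station Beta, so moving all 5 needs at least 3 loaded trips out, with a return between consecutive ones — at least 5 crossings.
Since 3 < 5, 3 crossings cannot be enough. (The shortest complete plan in fact takes 5:)
1. Pilot goes to Station Beta with the acid flask and the fuel sample.  [Station Alpha: the ammonia bottle, the oxidiser, the reducing agent | Station Beta: the acid flask, the fuel sample]
2. Pilot goes back to Station Alpha alone.  [Station Alpha: the ammonia bottle, the oxidiser, the reducing agent | Station Beta: the acid flask, the fuel sample]
3. Pilot goes to Station Beta with the ammonia bottle and the oxidiser.  [Station Alpha: the reducing agent | Station Beta: the acid flask, the ammonia bottle, the fuel sample, the oxidiser]
4. Pilot goes back to Station Alpha with the acid flask.  [Station Alpha: the acid flask, the reducing agent | Station Beta: the ammonia bottle, the fuel sample, the oxidiser]
5. Pilot goes to Station Beta with the acid flask and the reducing agent.  [Station Alpha: — | Station Beta: the acid flask, the ammonia bottle, the fuel sample, the oxidiser, the reducing agent]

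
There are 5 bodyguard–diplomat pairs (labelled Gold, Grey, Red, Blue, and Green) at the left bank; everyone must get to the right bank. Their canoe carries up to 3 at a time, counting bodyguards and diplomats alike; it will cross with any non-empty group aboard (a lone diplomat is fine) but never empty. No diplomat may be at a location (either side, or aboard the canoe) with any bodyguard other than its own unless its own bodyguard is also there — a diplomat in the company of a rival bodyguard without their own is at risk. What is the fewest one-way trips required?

11

Counting alone: each trip to the right bank takes at most 3 across and each return brings at least 1 back, so after t trips out (and t−1 returns) at most 3t − (t−1) of the 10 are across; that first reaches 10 at t = 5, so at least 9 crossings are needed.
The safety rule pushes this higher. Following every safe sequence of crossings, the most of the 10 that can be at the right bank as the canoe arrives there on crossing 9 is 9 — never all 10.
So no plan with fewer than 11 crossings exists, and this one achieves 11:
1. bodyguard Gold and diplomat Gold cross → the right bank.
2. bodyguard Gold crosses ← the left bank.
3. diplomat Blue, diplomat Grey, and diplomat Red cross → the right bank.
4. diplomat Gold crosses ← the left bank.
5. bodyguard Blue, bodyguard Grey, and bodyguard Red cross → the right bank.
6. bodyguard Grey and diplomat Grey cross ← the left bank.
7. bodyguard Gold, bodyguard Green, and bodyguard Grey cross → the right bank.
8. diplomat Red crosses ← the left bank.
9. diplomat Gold and diplomat Grey cross → the right bank.
10. diplomat Gold crosses ← the left bank.
11. diplomat Gold, diplomat Green, and diplomat Red cross → the right bank.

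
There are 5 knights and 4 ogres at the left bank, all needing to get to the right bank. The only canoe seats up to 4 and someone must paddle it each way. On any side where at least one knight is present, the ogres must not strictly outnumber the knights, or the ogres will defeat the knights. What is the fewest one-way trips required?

5

Counting alone: each trip to the right bank takes at most 4 across and each return brings at least 1 back, so after t trips out (and t−1 returns) at most 4t − (t−1) of the 9 are across; that first reaches 9 at t = 3, so at least 5 crossings are needed.
The plan below uses exactly 5 crossings, so it is optimal:
1. 3 ogres → the right bank.  (the left bank: 5K 1O; the right bank: 0K 3O)
2. 1 ogre ← the left bank.  (the left bank: 5K 2O; the right bank: 0K 2O)
3. 3 knights and 1 ogre → the right bank.  (the left bank: 2K 1O; the right bank: 3K 3O)
4. 1 ogre ← the left bank.  (the left bank: 2K 2O; the right bank: 3K 2O)
5. 2 knights and 2 ogres → the right bank.  (the left bank: 0K 0O; the right bank: 5K 4O)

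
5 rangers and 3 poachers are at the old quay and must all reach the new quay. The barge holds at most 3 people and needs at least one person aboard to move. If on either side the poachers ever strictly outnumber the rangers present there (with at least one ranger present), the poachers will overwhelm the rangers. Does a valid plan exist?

Yes

1. 2 poachers → the new quay.  (the old quay: 5R 1P; the new quay: 0R 2P)
2. 1 poacher ← the old quay.  (the old quay: 5R 2P; the new quay: 0R 1P)
3. 2 rangers and 1 poacher → the new quay.  (the old quay: 3R 1P; the new quay: 2R 2P)
4. 1 poacher ← the old quay.  (the old quay: 3R 2P; the new quay: 2R 1P)
5. 1 ranger and 2 poachers → the new quay.  (the old quay: 2R 0P; the new quay: 3R 3P)
6. 1 poacher ← the old quay.  (the old quay: 2R 1P; the new quay: 3R 2P)
7. 2 rangers and 1 poacher → the new quay.  (the old quay: 0R 0P; the new quay: 5R 3P)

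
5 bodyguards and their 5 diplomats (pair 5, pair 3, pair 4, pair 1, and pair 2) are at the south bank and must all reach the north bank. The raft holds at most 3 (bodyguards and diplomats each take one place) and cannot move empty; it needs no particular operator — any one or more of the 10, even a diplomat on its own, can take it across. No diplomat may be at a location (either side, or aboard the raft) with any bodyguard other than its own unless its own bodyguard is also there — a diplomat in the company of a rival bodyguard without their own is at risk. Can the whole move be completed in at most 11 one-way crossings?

Yes — this plan uses 11 crossings (≤ 11):
1. bodyguard 5 and diplomat 5 cross → the north bank.
2. bodyguard 5 crosses ← the south bank.
3. diplomat 1, diplomat 3, and diplomat 4 cross → the north bank.
4. diplomat 5 crosses ← the south bank.
5. bodyguard 1, bodyguard 3, and bodyguard 4 cross → the north bank.
6. bodyguard 3 and diplomat 3 cross ← the south bank.
7. bodyguard 2, bodyguard 3, and bodyguard 5 cross → the north bank.
8. diplomat 4 crosses ← the south bank.
9. diplomat 3 and diplomat 5 cross → the north bank.
10. diplomat 5 crosses ← the south bank.
11. diplomat 2, diplomat 4, and diplomat 5 cross → the north bank.

Yes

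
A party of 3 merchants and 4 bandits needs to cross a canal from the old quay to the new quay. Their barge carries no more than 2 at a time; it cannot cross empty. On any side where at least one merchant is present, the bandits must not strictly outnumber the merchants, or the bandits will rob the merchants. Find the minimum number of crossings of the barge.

impossible

The bandits already outnumber the merchants at the old quay before anyone moves, so the starting position itself is disallowed.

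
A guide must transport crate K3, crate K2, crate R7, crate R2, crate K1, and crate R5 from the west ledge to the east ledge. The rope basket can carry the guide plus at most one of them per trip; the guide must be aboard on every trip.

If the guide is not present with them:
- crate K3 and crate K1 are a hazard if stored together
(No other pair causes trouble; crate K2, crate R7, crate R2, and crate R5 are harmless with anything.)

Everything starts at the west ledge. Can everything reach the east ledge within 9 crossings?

Counting alone: the guide can take at most 1 across per trip to the east ledge, so moving all 6 needs at least 6 loaded trips out, with a return between consecutive ones — at least 11 crossings.
Since 9 < 11, 9 crossings cannot be enough. (The shortest complete plan in fact takes 11:)
1. Guide goes to the east ledge with crate K3.
2. Guide goes back to the west ledge alone.
3. Guide goes to the east ledge with crate K2.
4. Guide goes back to the west ledge alone.
5. Guide goes to the east ledge with crate R7.
6. Guide goes back to the west ledge alone.
7. Guide goes to the east ledge with crate R2.
8. Guide goes back to the west ledge alone.
9. Guide goes to the east ledge with crate R5.
10. Guide goes back to the west ledge alone.
11. Guide goes to the east ledge with crate K1.

No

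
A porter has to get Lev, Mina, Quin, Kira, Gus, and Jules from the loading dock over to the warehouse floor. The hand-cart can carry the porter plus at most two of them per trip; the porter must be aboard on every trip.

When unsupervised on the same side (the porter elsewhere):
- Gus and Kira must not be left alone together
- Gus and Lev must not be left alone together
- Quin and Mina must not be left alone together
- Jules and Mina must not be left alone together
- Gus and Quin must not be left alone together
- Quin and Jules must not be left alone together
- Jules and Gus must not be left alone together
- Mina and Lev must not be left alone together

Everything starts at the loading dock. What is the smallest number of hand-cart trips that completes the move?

impossible

Whatever the first load, the items left behind include a forbidden pair without the porter. No opening move is safe, so no plan exists.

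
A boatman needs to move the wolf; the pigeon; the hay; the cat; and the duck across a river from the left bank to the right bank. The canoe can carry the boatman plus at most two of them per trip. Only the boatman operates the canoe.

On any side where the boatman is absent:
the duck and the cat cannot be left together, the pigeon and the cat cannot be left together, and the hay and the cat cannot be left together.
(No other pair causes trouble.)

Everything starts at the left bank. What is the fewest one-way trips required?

Counting alone: the boatman can take at most 2 across per trip to the right bank, so moving all 5 needs at least 3 loaded trips out, with a return between consecutive ones — at least 5 crossings.
The plan below uses exactly 5 crossings, so it is optimal:
1. Boatman goes to the right bank with the cat and the wolf.  [the left bank: the duck, the hay, the pigeon | the right bank: the cat, the wolf]
2. Boatman goes back to the left bank alone.  [the left bank: the duck, the hay, the pigeon | the right bank: the cat, the wolf]
3. Boatman goes to the right bank with the hay and the pigeon.  [the left bank: the duck | the right bank: the cat, the hay, the pigeon, the wolf]
4. Boatman goes back to the left bank with the cat.  [the left bank: the cat, the duck | the right bank: the hay, the pigeon, the wolf]
5. Boatman goes to the right bank with the cat and the duck.  [the left bank: — | the right bank: the cat, the duck, the hay, the pigeon, the wolf]

5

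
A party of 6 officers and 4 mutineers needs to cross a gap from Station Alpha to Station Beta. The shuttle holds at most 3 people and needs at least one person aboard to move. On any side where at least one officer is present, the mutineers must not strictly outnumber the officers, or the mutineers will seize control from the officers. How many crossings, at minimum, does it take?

9

Counting alone: each trip to Station Beta takes at most 3 across and each return brings at least 1 back, so after t trips out (and t−1 returns) at most 3t − (t−1) of the 10 are across; that first reaches 10 at t = 5, so at least 9 crossings are needed.
The plan below uses exactly 9 crossings, so it is optimal:
1. 2 mutineers → Station Beta.  (Station Alpha: 6O 2M; Station Beta: 0O 2M)
2. 1 mutineer ← Station Alpha.  (Station Alpha: 6O 3M; Station Beta: 0O 1M)
3. 3 mutineers → Station Beta.  (Station Alpha: 6O 0M; Station Beta: 0O 4M)
4. 1 mutineer ← Station Alpha.  (Station Alpha: 6O 1M; Station Beta: 0O 3M)
5. 3 officers → Station Beta.  (Station Alpha: 3O 1M; Station Beta: 3O 3M)
6. 1 mutineer ← Station Alpha.  (Station Alpha: 3O 2M; Station Beta: 3O 2M)
7. 1 officer and 2 mutineers → Station Beta.  (Station Alpha: 2O 0M; Station Beta: 4O 4M)
8. 1 mutineer ← Station Alpha.  (Station Alpha: 2O 1M; Station Beta: 4O 3M)
9. 2 officers and 1 mutineer → Station Beta.  (Station Alpha: 0O 0M; Station Beta: 6O 4M)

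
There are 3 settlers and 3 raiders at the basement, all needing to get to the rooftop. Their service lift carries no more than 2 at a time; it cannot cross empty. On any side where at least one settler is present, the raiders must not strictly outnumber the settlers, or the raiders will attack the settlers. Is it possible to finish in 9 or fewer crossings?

No

Counting alone: each trip to the rooftop takes at most 2 across and each return brings at least 1 back, so after t trips out (and t−1 returns) at most 2t − (t−1) of the 6 are across; that first reaches 6 at t = 5, so at least 9 crossings are needed.
The safety rule pushes this higher. Following every safe sequence of crossings, the most of the 6 that can be at the rooftop as the service lift arrives there on crossing 9 is 5 — never all 6.
So the move cannot be finished within 9 crossings. (The shortest complete plan takes 11:)
1. 2 raiders → the rooftop.  (the basement: 3S 1R; the rooftop: 0S 2R)
2. 1 raider ← the basement.  (the basement: 3S 2R; the rooftop: 0S 1R)
3. 2 raiders → the rooftop.  (the basement: 3S 0R; the rooftop: 0S 3R)
4. 1 raider ← the basement.  (the basement: 3S 1R; the rooftop: 0S 2R)
5. 2 settlers → the rooftop.  (the basement: 1S 1R; the rooftop: 2S 2R)
6. 1 settler and 1 raider ← the basement.  (the basement: 2S 2R; the rooftop: 1S 1R)
7. 2 settlers → the rooftop.  (the basement: 0S 2R; the rooftop: 3S 1R)
8. 1 raider ← the basement.  (the basement: 0S 3R; the rooftop: 3S 0R)
9. 2 raiders → the rooftop.  (the basement: 0S 1R; the rooftop: 3S 2R)
10. 1 raider ← the basement.  (the basement: 0S 2R; the rooftop: 3S 1R)
11. 2 raiders → the rooftop.  (the basement: 0S 0R; the rooftop: 3S 3R)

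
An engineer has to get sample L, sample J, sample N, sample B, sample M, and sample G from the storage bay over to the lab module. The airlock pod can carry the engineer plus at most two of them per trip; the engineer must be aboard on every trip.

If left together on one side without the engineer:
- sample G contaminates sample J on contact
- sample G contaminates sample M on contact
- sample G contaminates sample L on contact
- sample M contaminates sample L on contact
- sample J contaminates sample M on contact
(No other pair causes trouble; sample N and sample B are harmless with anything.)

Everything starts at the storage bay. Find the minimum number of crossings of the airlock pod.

Counting alone: the engineer can take at most 2 across per trip to the lab module, so moving all 6 needs at least 3 loaded trips out, with a return between consecutive ones — at least 5 crossings.
The safety rule pushes this higher. Following every safe sequence of crossings, the most of the 6 that can be at the lab module as the airlock pod arrives there on crossings 5, 7 is 4, 5 respectively — never all 6.
So no plan with fewer than 9 crossings exists, and this one achieves 9:
1. Engineer goes to the lab module with sample G and sample M.  [the storage bay: sample B, sample J, sample L, sample N | the lab module: sample G, sample M]
2. Engineer goes back to the storage bay with sample M.  [the storage bay: sample B, sample J, sample L, sample M, sample N | the lab module: sample G]
3. Engineer goes to the lab module with sample J and sample L.  [the storage bay: sample B, sample M, sample N | the lab module: sample G, sample J, sample L]
4. Engineer goes back to the storage bay with sample G.  [the storage bay: sample B, sample G, sample M, sample N | the lab module: sample J, sample L]
5. Engineer goes to the lab module with sample M and sample N.  [the storage bay: sample B, sample G | the lab module: sample J, sample L, sample M, sample N]
6. Engineer goes back to the storage bay with sample M.  [the storage bay: sample B, sample G, sample M | the lab module: sample J, sample L, sample N]
7. Engineer goes to the lab module with sample B and sample M.  [the storage bay: sample G | the lab module: sample B, sample J, sample L, sample M, sample N]
8. Engineer goes back to the storage bay with sample M.  [the storage bay: sample G, sample M | the lab module: sample B, sample J, sample L, sample N]
9. Engineer goes to the lab module with sample G and sample M.  [the storage bay: — | the lab module: sample B, sample G, sample J, sample L, sample M, sample N]

9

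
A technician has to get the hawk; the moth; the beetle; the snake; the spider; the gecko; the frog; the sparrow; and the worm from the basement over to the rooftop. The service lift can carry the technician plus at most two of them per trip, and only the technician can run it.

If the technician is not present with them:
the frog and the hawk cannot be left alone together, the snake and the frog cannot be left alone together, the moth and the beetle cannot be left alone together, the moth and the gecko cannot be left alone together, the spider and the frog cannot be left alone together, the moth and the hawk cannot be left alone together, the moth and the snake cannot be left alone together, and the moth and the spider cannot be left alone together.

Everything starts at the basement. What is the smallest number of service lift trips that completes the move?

11

Counting alone: the technician can take at most 2 across per trip to the rooftop, so moving all 9 needs at least 5 loaded trips out, with a return between consecutive ones — at least 9 crossings.
The safety rule pushes this higher. Following every safe sequence of crossings, the most of the 9 that can be at the rooftop as the service lift arrives there on crossing 9 is 7 — never all 9.
So no plan with fewer than 11 crossings exists, and this one achieves 11:
1. Technician goes to the rooftop with the frog and the moth.
2. Technician goes back to the basement alone.
3. Technician goes to the rooftop with the hawk and the snake.
4. Technician goes back to the basement with the frog and the moth.
5. Technician goes to the rooftop with the moth and the spider.
6. Technician goes back to the basement with the moth.
7. Technician goes to the rooftop with the beetle and the gecko.
8. Technician goes back to the basement alone.
9. Technician goes to the rooftop with the sparrow and the worm.
10. Technician goes back to the basement alone.
11. Technician goes to the rooftop with the frog and the moth.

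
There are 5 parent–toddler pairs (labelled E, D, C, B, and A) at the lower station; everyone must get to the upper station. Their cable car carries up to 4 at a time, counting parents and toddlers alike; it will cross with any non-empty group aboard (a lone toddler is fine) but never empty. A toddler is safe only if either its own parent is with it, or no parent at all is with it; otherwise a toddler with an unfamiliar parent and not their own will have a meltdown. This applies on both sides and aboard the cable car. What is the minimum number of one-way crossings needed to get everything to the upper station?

Counting alone: each trip to the upper station takes at most 4 across and each return brings at least 1 back, so after t trips out (and t−1 returns) at most 4t − (t−1) of the 10 are across; that first reaches 10 at t = 3, so at least 5 crossings are needed.
The safety rule pushes this higher. Following every safe sequence of crossings, the most of the 10 that can be at the upper station as the cable car arrives there on crossing 5 is 9 — never all 10.
So no plan with fewer than 7 crossings exists, and this one achieves 7:
1. parent E and toddler E cross → the upper station.
2. parent E crosses ← the lower station.
3. toddler A, toddler B, toddler C, and toddler D cross → the upper station.
4. toddler E crosses ← the lower station.
5. parent A, parent B, parent C, and parent D cross → the upper station.
6. parent D and toddler D cross ← the lower station.
7. parent D, parent E, toddler D, and toddler E cross → the upper station.

7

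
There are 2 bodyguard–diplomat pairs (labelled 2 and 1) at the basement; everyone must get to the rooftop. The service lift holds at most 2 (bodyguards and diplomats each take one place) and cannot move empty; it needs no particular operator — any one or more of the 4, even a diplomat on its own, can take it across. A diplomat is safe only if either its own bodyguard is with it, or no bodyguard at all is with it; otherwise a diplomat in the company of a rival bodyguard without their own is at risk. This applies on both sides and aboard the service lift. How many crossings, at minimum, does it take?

5

Counting alone: each trip to the rooftop takes at most 2 across and each return brings at least 1 back, so after t trips out (and t−1 returns) at most 2t − (t−1) of the 4 are across; that first reaches 4 at t = 3, so at least 5 crossings are needed.
The plan below uses exactly 5 crossings, so it is optimal:
1. bodyguard 2 and diplomat 2 cross → the rooftop.
2. bodyguard 2 crosses ← the basement.
3. bodyguard 1 and bodyguard 2 cross → the rooftop.
4. bodyguard 1 crosses ← the basement.
5. bodyguard 1 and diplomat 1 cross → the rooftop.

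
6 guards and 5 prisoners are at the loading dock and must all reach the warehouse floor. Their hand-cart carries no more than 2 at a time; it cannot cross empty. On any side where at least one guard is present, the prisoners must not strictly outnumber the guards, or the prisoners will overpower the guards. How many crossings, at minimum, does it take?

Counting alone: each trip to the warehouse floor takes at most 2 across and each return brings at least 1 back, so after t trips out (and t−1 returns) at most 2t − (t−1) of the 11 are across; that first reaches 11 at t = 10, so at least 19 crossings are needed.
The plan below uses exactly 19 crossings, so it is optimal:
1. 2 prisoners → the warehouse floor.  (the loading dock: 6G 3P; the warehouse floor: 0G 2P)
2. 1 prisoner ← the loading dock.  (the loading dock: 6G 4P; the warehouse floor: 0G 1P)
3. 2 prisoners → the warehouse floor.  (the loading dock: 6G 2P; the warehouse floor: 0G 3P)
4. 1 prisoner ← the loading dock.  (the loading dock: 6G 3P; the warehouse floor: 0G 2P)
5. 2 guards → the warehouse floor.  (the loading dock: 4G 3P; the warehouse floor: 2G 2P)
6. 1 prisoner ← the loading dock.  (the loading dock: 4G 4P; the warehouse floor: 2G 1P)
7. 1 guard and 1 prisoner → the warehouse floor.  (the loading dock: 3G 3P; the warehouse floor: 3G 2P)
8. 1 guard ← the loading dock.  (the loading dock: 4G 3P; the warehouse floor: 2G 2P)
9. 1 guard and 1 prisoner → the warehouse floor.  (the loading dock: 3G 2P; the warehouse floor: 3G 3P)
10. 1 prisoner ← the loading dock.  (the loading dock: 3G 3P; the warehouse floor: 3G 2P)
11. 1 guard and 1 prisoner → the warehouse floor.  (the loading dock: 2G 2P; the warehouse floor: 4G 3P)
12. 1 guard ← the loading dock.  (the loading dock: 3G 2P; the warehouse floor: 3G 3P)
13. 1 guard and 1 prisoner → the warehouse floor.  (the loading dock: 2G 1P; the warehouse floor: 4G 4P)
14. 1 prisoner ← the loading dock.  (the loading dock: 2G 2P; the warehouse floor: 4G 3P)
15. 1 guard and 1 prisoner → the warehouse floor.  (the loading dock: 1G 1P; the warehouse floor: 5G 4P)
16. 1 guard ← the loading dock.  (the loading dock: 2G 1P; the warehouse floor: 4G 4P)
17. 1 guard and 1 prisoner → the warehouse floor.  (the loading dock: 1G 0P; the warehouse floor: 5G 5P)
18. 1 prisoner ← the loading dock.  (the loading dock: 1G 1P; the warehouse floor: 5G 4P)
19. 1 guard and 1 prisoner → the warehouse floor.  (the loading dock: 0G 0P; the warehouse floor: 6G 5P)

19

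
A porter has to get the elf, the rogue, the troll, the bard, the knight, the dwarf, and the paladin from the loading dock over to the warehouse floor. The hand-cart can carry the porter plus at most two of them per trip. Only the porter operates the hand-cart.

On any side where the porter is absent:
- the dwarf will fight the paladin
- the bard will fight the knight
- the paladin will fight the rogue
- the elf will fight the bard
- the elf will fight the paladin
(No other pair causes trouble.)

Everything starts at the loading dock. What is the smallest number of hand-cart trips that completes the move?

Counting alone: the porter can take at most 2 across per trip to the warehouse floor, so moving all 7 needs at least 4 loaded trips out, with a return between consecutive ones — at least 7 crossings.
The safety rule pushes this higher. Following every safe sequence of crossings, the most of the 7 that can be at the warehouse floor as the hand-cart arrives there on crossing 7 is 6 — never all 7.
So no plan with fewer than 9 crossings exists, and this one achieves 9:
1. Porter goes to the warehouse floor with the bard and the paladin.
2. Porter goes back to the loading dock alone.
3. Porter goes to the warehouse floor with the rogue.
4. Porter goes back to the loading dock with the paladin.
5. Porter goes to the warehouse floor with the dwarf and the elf.
6. Porter goes back to the loading dock with the bard.
7. Porter goes to the warehouse floor with the knight and the troll.
8. Porter goes back to the loading dock alone.
9. Porter goes to the warehouse floor with the bard and the paladin.

9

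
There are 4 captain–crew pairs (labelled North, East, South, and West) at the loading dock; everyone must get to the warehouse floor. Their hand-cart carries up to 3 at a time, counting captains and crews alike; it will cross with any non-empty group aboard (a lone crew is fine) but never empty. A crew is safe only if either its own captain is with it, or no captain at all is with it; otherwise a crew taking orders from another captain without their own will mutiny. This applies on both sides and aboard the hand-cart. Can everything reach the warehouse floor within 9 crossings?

Yes — this plan uses 9 crossings (≤ 9):
1. captain North and crew North cross → the warehouse floor.
2. captain North crosses ← the loading dock.
3. captain East, captain North, and crew East cross → the warehouse floor.
4. captain North and crew North cross ← the loading dock.
5. captain North, captain South, and captain West cross → the warehouse floor.
6. crew East crosses ← the loading dock.
7. crew East and crew North cross → the warehouse floor.
8. crew North crosses ← the loading dock.
9. crew North, crew South, and crew West cross → the warehouse floor.

Yes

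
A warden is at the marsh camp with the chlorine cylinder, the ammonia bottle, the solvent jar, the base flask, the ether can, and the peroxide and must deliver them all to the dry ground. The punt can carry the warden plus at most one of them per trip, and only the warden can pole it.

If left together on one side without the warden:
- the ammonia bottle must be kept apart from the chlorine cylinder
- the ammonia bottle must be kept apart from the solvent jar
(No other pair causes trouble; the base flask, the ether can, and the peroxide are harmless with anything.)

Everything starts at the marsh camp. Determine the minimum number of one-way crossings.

Counting alone: the warden can take at most 1 across per trip to the dry ground, so moving all 6 needs at least 6 loaded trips out, with a return between consecutive ones — at least 11 crossings.
The safety rule pushes this higher. Following every safe sequence of crossings, the most of the 6 that can be at the dry ground as the punt arrives there on crossing 11 is 5 — never all 6.
So no plan with fewer than 13 crossings exists, and this one achieves 13:
1. Warden goes to the dry ground with the ammonia bottle.
2. Warden goes back to the marsh camp alone.
3. Warden goes to the dry ground with the chlorine cylinder.
4. Warden goes back to the marsh camp with the ammonia bottle.
5. Warden goes to the dry ground with the solvent jar.
6. Warden goes back to the marsh camp alone.
7. Warden goes to the dry ground with the base flask.
8. Warden goes back to the marsh camp alone.
9. Warden goes to the dry ground with the ether can.
10. Warden goes back to the marsh camp alone.
11. Warden goes to the dry ground with the peroxide.
12. Warden goes back to the marsh camp alone.
13. Warden goes to the dry ground with the ammonia bottle.

13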